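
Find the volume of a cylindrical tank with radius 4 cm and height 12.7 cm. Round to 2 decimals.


Shape: cylinder
Radius r = 4 cm, Height h = 12.7 cm
Formula: V = pi * r^2 * h
r^2 = 16
V = pi * 16 * 12.7
V = 203.2 * pi
V = 638.37
638.37 cm^3


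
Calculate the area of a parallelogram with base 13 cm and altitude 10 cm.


Shape: parallelogram
Base b = 13 cm, Height h = 10 cm
Formula: A = b * h
A = 13 * 10
A = 130
130 cm^2


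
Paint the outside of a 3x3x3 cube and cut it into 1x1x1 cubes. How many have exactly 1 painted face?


Large cube: 3 x 3 x 3, cut into unit cubes.
n = 3, so n - 2 = 1
Cubes with 1 painted face lie in the interior of each face.
A cube has 6 faces; each contributes (n - 2)^2 = 1 such cubes.
Count = 6 * 1 = 6
6 unit cubes


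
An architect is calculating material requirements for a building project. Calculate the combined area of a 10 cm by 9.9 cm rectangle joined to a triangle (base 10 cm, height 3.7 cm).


Composite shape: rectangle + triangle
Rectangle area = 10 * 9.9 = 99
Triangle area = 0.5 * 10 * 3.7 = 18.5
Total = 99 + 18.5
Total = 117.5
117.5 cm^2


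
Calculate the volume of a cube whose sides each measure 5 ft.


Shape: cube
Side s = 5 ft
Formula: V = s^3
V = 5 * 5 * 5
V = 25 * 5
V = 125
125 ft^3


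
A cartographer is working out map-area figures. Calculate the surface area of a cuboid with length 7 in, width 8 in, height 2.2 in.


Shape: rectangular prism
l = 7 in, w = 8 in, h = 2.2 in
Formula: SA = 2(lw + lh + wh)
lw = 56, lh = 15.4, wh = 17.6
lw + lh + wh = 89
SA = 2 * 89
SA = 178
178 in^2


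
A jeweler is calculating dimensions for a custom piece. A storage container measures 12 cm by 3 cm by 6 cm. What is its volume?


Shape: rectangular prism
l = 12 cm, w = 3 cm, h = 6 cm
Formula: V = l * w * h
V = 12 * 3 * 6
V = 36 * 6
V = 216
216 cm^3


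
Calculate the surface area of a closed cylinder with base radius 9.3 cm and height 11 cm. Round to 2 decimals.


Shape: closed cylinder
Radius r = 9.3 cm, Height h = 11 cm
Formula: SA = 2*pi*r^2 + 2*pi*r*h = 2*pi*r*(r + h)
r + h = 20.3
2 * r * (r + h) = 2 * 9.3 * 20.3 = 377.58
SA = 377.58 * pi
SA = 1186.2
1186.2 cm^2


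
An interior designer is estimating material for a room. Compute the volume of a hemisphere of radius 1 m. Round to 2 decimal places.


Shape: hemisphere (half of a sphere)
Radius r = 1 m
Formula: V = (1/2) * (4/3) * pi * r^3 = (2/3) * pi * r^3
r^3 = 1
(2/3) * 1 = 0.666667
V = 0.666667 * pi
V = 2.09
2.09 m^3


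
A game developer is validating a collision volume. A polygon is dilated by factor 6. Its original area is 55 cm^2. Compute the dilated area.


Linear scale factor k = 6
Original area = 55 cm^2
Rule: under a linear scaling by k, areas scale by k^2.
k^2 = 6^2 = 36
New area = 55 * 36
New area = 1980
1980 cm^2


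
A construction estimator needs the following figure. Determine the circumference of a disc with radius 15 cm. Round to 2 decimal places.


Shape: circle
Radius r = 15 cm
Formula: C = 2 * pi * r
C = 2 * pi * 15
C = 30 * pi
C = 94.25
94.25 cm


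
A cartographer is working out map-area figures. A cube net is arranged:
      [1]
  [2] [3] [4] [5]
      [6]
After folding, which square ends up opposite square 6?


Net: cross layout. Take square 3 as the base (bottom).
Fold the four squares in the horizontal row up around 3: 2 -> left, 4 -> right, 5 wraps to the top.
Fold 1 and 6 up from 3: 1 -> back, 6 -> front.
Opposite pairs are therefore: (1, 6), (2, 4), (3, 5).
Face 6 is opposite face 1.
face 1


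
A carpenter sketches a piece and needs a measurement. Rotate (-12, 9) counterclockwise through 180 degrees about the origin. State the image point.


Transformation: rotation about the origin
Original point: (-12, 9)
Rule for 180 deg: (x, y) -> (-x, -y)
Apply: (-12, 9) -> (12, -9)
(12, -9)


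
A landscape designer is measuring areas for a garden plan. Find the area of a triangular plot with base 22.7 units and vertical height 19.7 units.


Shape: triangle
Base b = 22.7 units, Height h = 19.7 units
Formula: A = (1/2) * b * h
A = 0.5 * 22.7 * 19.7
A = 0.5 * 447.19
A = 223.595
223.595 units^2


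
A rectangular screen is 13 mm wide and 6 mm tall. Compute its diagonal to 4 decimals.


Shape: rectangle (diagonal via Pythagoras)
Sides: 13 mm and 6 mm
Formula: d = sqrt(l^2 + w^2)
l^2 = 169, w^2 = 36
l^2 + w^2 = 205
d = sqrt(205)
d = 14.3178
14.3178 mm


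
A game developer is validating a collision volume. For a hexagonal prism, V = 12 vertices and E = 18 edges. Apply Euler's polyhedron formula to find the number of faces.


Polyhedron: hexagonal prism
Euler's formula for convex polyhedra: V - E + F = 2
Given: V = 12 vertices and E = 18 edges
Solve for F:
F = 2 + E - V = 2 + 18 - 12 = 8
8 faces


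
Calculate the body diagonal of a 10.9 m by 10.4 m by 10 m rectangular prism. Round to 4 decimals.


Shape: rectangular box (space diagonal)
l = 10.9 m, w = 10.4 m, h = 10 m
Visualize: the diagonal of the base, then a right triangle with that diagonal and the height.
Formula: d = sqrt(l^2 + w^2 + h^2)
l^2 + w^2 + h^2 = 118.81 + 108.16 + 100 = 326.97
d = sqrt(326.97)
d = 18.0823
18.0823 m


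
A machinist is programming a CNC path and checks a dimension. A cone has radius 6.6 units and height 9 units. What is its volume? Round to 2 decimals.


Shape: cone
Radius r = 6.6 units, Height h = 9 units
Formula: V = (1/3) * pi * r^2 * h
r^2 = 43.56
pi * r^2 * h = pi * 43.56 * 9 = 392.04 * pi
V = 392.04 * pi / 3
V = 410.54
410.54 units^3


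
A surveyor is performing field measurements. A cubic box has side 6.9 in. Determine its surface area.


Shape: cube
Side s = 6.9 in
A cube has 6 square faces.
Formula: SA = 6 * s^2
s^2 = 47.61
SA = 6 * 47.61
SA = 285.66
285.66 in^2


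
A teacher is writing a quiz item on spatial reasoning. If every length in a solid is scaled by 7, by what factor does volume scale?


Linear scale factor k = 7
Rule: under a linear scaling by k, volumes scale by k^3.
k^3 = 7 * 7 * 7
k^3 = 49 * 7
k^3 = 343
Volume scales by a factor of 343.
343 (dimensionless)


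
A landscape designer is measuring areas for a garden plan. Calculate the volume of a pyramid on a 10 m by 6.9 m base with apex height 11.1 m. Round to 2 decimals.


Shape: rectangular pyramid
Base: 10 m x 6.9 m, Height h = 11.1 m
Formula: V = (1/3) * base_area * h
base_area = 10 * 6.9 = 69
base_area * h = 69 * 11.1 = 765.9
V = 765.9 / 3
V = 255.3
255.3 m^3


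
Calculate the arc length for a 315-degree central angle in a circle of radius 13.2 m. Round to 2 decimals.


Shape: circular arc
Radius r = 13.2 m, Angle = 315 degrees
Formula: L = (angle/360) * 2 * pi * r
2 * pi * r = 26.4 * pi
L = (315/360) * 26.4 * pi
L = 23.1 * pi
L = 72.57
72.57 m


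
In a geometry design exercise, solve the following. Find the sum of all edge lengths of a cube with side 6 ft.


Shape: cube
Side s = 6 ft
A cube has 12 edges, all equal.
Formula: total edge length = 12 * s
Total = 12 * 6
Total = 72
72 ft


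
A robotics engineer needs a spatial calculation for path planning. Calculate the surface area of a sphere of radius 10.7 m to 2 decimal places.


Shape: sphere
Radius r = 10.7 m
Formula: SA = 4 * pi * r^2
r^2 = 114.49
SA = 4 * pi * 114.49
SA = 457.96 * pi
SA = 1438.72
1438.72 m^2


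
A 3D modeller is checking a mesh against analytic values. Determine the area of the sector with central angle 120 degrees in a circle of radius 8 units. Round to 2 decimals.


Shape: circular sector
Radius r = 8 units, Angle = 120 degrees
Formula: A = (angle/360) * pi * r^2
r^2 = 64
Fraction of circle = 120/360
A = (120/360) * pi * 64
A = 21.333333 * pi
A = 67.02
67.02 units^2


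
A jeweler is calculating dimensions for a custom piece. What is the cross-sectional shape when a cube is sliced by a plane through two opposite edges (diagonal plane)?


Solid: cube
Cutting plane: through two opposite edges (diagonal plane)
Visualize the intersection of the plane with the solid's surface.
The boundary of the cut region is a rectangle.
rectangle


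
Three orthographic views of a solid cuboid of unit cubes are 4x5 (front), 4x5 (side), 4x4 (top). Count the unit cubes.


Orthographic views of a solid rectangular block:
Front view 4 x 5 -> length = 4, height = 5
Side view 4 x 5 -> width = 4, height = 5 (consistent)
Top view 4 x 4 -> confirms length = 4, width = 4
The block is 4 x 4 x 5.
Total unit cubes = 4 * 4 * 5 = 80
80 unit cubes


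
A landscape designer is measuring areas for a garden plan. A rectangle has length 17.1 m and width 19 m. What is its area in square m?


Shape: rectangle
Length l = 17.1 m, Width w = 19 m
Formula: A = l * w
A = 17.1 * 19
A = 324.9
324.9 m^2


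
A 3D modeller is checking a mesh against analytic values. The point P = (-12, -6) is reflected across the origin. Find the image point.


Transformation: reflection
Original point: (-12, -6)
Rule for reflection through the origin: (x, y) -> (-x, -y)
Apply: (-12, -6) -> (12, 6)
(12, 6)


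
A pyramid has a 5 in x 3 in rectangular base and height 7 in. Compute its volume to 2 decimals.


Shape: rectangular pyramid
Base: 5 in x 3 in, Height h = 7 in
Formula: V = (1/3) * base_area * h
base_area = 5 * 3 = 15
base_area * h = 15 * 7 = 105
V = 105 / 3
V = 35
35 in^3


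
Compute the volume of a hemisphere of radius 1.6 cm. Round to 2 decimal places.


Shape: hemisphere (half of a sphere)
Radius r = 1.6 cm
Formula: V = (1/2) * (4/3) * pi * r^3 = (2/3) * pi * r^3
r^3 = 4.096
(2/3) * 4.096 = 2.730667
V = 2.730667 * pi
V = 8.58
8.58 cm^3


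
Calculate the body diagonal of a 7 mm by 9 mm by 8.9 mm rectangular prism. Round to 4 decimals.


Shape: rectangular box (space diagonal)
l = 7 mm, w = 9 mm, h = 8.9 mm
Visualize: the diagonal of the base, then a right triangle with that diagonal and the height.
Formula: d = sqrt(l^2 + w^2 + h^2)
l^2 + w^2 + h^2 = 49 + 81 + 79.21 = 209.21
d = sqrt(209.21)
d = 14.4641
14.4641 mm


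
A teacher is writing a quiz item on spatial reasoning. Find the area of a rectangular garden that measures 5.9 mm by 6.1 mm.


Shape: rectangle
Length l = 5.9 mm, Width w = 6.1 mm
Formula: A = l * w
A = 5.9 * 6.1
A = 35.99
35.99 mm^2


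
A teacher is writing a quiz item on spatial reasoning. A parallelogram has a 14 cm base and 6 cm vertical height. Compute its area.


Shape: parallelogram
Base b = 14 cm, Height h = 6 cm
Formula: A = b * h
A = 14 * 6
A = 84
84 cm^2


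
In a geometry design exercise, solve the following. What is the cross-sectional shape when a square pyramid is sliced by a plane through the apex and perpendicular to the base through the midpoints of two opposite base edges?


Solid: square pyramid
Cutting plane: through the apex and perpendicular to the base through the midpoints of two opposite base edges
Visualize the intersection of the plane with the solid's surface.
The boundary of the cut region is a isosceles triangle.
isosceles triangle


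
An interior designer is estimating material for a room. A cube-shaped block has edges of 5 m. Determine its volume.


Shape: cube
Side s = 5 m
Formula: V = s^3
V = 5 * 5 * 5
V = 25 * 5
V = 125
125 m^3


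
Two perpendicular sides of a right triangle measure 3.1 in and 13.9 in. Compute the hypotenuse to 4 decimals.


Shape: right triangle
Legs a = 3.1 in, b = 13.9 in
Formula: c = sqrt(a^2 + b^2)
a^2 = 9.61, b^2 = 193.21
a^2 + b^2 = 202.82
c = sqrt(202.82)
c = 14.2415
14.2415 in


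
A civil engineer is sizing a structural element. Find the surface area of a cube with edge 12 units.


Shape: cube
Side s = 12 units
A cube has 6 square faces.
Formula: SA = 6 * s^2
s^2 = 144
SA = 6 * 144
SA = 864
864 units^2


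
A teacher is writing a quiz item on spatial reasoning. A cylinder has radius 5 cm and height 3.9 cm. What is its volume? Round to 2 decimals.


Shape: cylinder
Radius r = 5 cm, Height h = 3.9 cm
Formula: V = pi * r^2 * h
r^2 = 25
V = pi * 25 * 3.9
V = 97.5 * pi
V = 306.31
306.31 cm^3


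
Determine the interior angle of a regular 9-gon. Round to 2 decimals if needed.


Shape: regular nonagon (9 sides)
Formula: interior angle = (n - 2) * 180 / n
(n - 2) = 7
(n - 2) * 180 = 1260
angle = 1260 / 9
angle = 140
140 degrees


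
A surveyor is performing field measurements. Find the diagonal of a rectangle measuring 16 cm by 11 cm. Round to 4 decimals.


Shape: rectangle (diagonal via Pythagoras)
Sides: 16 cm and 11 cm
Formula: d = sqrt(l^2 + w^2)
l^2 = 256, w^2 = 121
l^2 + w^2 = 377
d = sqrt(377)
d = 19.4165
19.4165 cm


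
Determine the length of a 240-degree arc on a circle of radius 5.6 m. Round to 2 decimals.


Shape: circular arc
Radius r = 5.6 m, Angle = 240 degrees
Formula: L = (angle/360) * 2 * pi * r
2 * pi * r = 11.2 * pi
L = (240/360) * 11.2 * pi
L = 7.466667 * pi
L = 23.46
23.46 m


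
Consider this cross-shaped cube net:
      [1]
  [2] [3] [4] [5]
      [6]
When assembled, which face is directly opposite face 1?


Net: cross layout. Take square 3 as the base (bottom).
Fold the four squares in the horizontal row up around 3: 2 -> left, 4 -> right, 5 wraps to the top.
Fold 1 and 6 up from 3: 1 -> back, 6 -> front.
Opposite pairs are therefore: (1, 6), (2, 4), (3, 5).
Face 1 is opposite face 6.
face 6


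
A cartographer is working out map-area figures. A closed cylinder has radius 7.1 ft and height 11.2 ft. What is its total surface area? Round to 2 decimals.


Shape: closed cylinder
Radius r = 7.1 ft, Height h = 11.2 ft
Formula: SA = 2*pi*r^2 + 2*pi*r*h = 2*pi*r*(r + h)
r + h = 18.3
2 * r * (r + h) = 2 * 7.1 * 18.3 = 259.86
SA = 259.86 * pi
SA = 816.37
816.37 ft^2


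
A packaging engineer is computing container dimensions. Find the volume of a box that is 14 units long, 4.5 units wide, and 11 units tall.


Shape: rectangular prism
l = 14 units, w = 4.5 units, h = 11 units
Formula: V = l * w * h
V = 14 * 4.5 * 11
V = 63 * 11
V = 693
693 units^3


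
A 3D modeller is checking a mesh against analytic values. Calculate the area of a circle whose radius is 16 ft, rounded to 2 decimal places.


Shape: circle
Radius r = 16 ft
Formula: A = pi * r^2
r^2 = 16^2 = 256
A = pi * 256
A = 804.25
804.25 ft^2


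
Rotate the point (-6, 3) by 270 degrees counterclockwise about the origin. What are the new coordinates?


Transformation: rotation about the origin
Original point: (-6, 3)
Rule for 270 deg counterclockwise: (x, y) -> (y, -x)
Apply: (-6, 3) -> (3, 6)
(3, 6)


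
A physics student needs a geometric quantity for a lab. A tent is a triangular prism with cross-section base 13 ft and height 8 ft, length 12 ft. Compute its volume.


Shape: triangular prism
Triangle base = 13 ft, triangle height = 8 ft, prism length L = 12 ft
Formula: V = (1/2 * b * h_tri) * L
Cross-section area = 0.5 * 13 * 8 = 52
V = 52 * 12
V = 624
624 ft^3


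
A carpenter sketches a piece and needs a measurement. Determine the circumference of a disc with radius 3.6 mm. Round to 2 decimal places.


Shape: circle
Radius r = 3.6 mm
Formula: C = 2 * pi * r
C = 2 * pi * 3.6
C = 7.2 * pi
C = 22.62
22.62 mm


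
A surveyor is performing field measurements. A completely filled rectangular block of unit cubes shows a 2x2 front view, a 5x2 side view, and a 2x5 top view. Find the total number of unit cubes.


Orthographic views of a solid rectangular block:
Front view 2 x 2 -> length = 2, height = 2
Side view 5 x 2 -> width = 5, height = 2 (consistent)
Top view 2 x 5 -> confirms length = 2, width = 5
The block is 2 x 5 x 2.
Total unit cubes = 2 * 5 * 2 = 20
20 unit cubes


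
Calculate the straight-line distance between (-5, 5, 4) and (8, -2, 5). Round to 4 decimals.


3D distance between two points
P1 = (-5, 5, 4), P2 = (8, -2, 5)
Formula: d = sqrt((x2-x1)^2 + (y2-y1)^2 + (z2-z1)^2)
dx = 8 - -5 = 13
dy = -2 - 5 = -7
dz = 5 - 4 = 1
dx^2 + dy^2 + dz^2 = 169 + 49 + 1 = 219
d = sqrt(219)
d = 14.7986
14.7986 units


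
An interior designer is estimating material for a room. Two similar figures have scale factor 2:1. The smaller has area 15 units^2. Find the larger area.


Linear scale factor k = 2
Original area = 15 units^2
Rule: under a linear scaling by k, areas scale by k^2.
k^2 = 2^2 = 4
New area = 15 * 4
New area = 60
60 units^2


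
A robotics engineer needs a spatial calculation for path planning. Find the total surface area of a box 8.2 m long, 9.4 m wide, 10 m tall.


Shape: rectangular prism
l = 8.2 m, w = 9.4 m, h = 10 m
Formula: SA = 2(lw + lh + wh)
lw = 77.08, lh = 82, wh = 94
lw + lh + wh = 253.08
SA = 2 * 253.08
SA = 506.16
506.16 m^2


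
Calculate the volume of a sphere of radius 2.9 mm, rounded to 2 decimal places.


Shape: sphere
Radius r = 2.9 mm
Formula: V = (4/3) * pi * r^3
r^3 = 24.389
(4/3) * 24.389 = 32.518667
V = 32.518667 * pi
V = 102.16
102.16 mm^3


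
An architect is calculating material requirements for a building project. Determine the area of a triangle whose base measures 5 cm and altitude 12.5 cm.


Shape: triangle
Base b = 5 cm, Height h = 12.5 cm
Formula: A = (1/2) * b * h
A = 0.5 * 5 * 12.5
A = 0.5 * 62.5
A = 31.25
31.25 cm^2


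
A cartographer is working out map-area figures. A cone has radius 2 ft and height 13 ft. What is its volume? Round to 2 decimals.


Shape: cone
Radius r = 2 ft, Height h = 13 ft
Formula: V = (1/3) * pi * r^2 * h
r^2 = 4
pi * r^2 * h = pi * 4 * 13 = 52 * pi
V = 52 * pi / 3
V = 54.45
54.45 ft^3


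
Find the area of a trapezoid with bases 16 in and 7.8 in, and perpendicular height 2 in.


Shape: trapezoid
Parallel sides a = 16 in, b = 7.8 in; Height h = 2 in
Formula: A = (a + b) * h / 2
a + b = 16 + 7.8 = 23.8
A = 23.8 * 2 / 2
A = 47.6 / 2
A = 23.8
23.8 in^2


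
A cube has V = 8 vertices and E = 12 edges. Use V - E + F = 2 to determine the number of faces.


Polyhedron: cube
Euler's formula for convex polyhedra: V - E + F = 2
Given: V = 8 vertices and E = 12 edges
Solve for F:
F = 2 + E - V = 2 + 12 - 8 = 6
6 faces


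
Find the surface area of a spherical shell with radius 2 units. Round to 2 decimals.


Shape: sphere
Radius r = 2 units
Formula: SA = 4 * pi * r^2
r^2 = 4
SA = 4 * pi * 4
SA = 16 * pi
SA = 50.27
50.27 units^2


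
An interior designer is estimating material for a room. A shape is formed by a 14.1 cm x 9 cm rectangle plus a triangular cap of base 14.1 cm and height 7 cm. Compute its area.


Composite shape: rectangle + triangle
Rectangle area = 14.1 * 9 = 126.9
Triangle area = 0.5 * 14.1 * 7 = 49.35
Total = 126.9 + 49.35
Total = 176.25
176.25 cm^2


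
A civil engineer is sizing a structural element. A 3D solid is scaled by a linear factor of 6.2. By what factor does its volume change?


Linear scale factor k = 6.2
Rule: under a linear scaling by k, volumes scale by k^3.
k^3 = 6.2 * 6.2 * 6.2
k^3 = 38.44 * 6.2
k^3 = 238.328
Volume scales by a factor of 238.328.
238.328 (dimensionless)


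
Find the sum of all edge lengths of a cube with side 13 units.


Shape: cube
Side s = 13 units
A cube has 12 edges, all equal.
Formula: total edge length = 12 * s
Total = 12 * 13
Total = 156
156 units


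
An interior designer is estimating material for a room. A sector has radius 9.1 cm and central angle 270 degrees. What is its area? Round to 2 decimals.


Shape: circular sector
Radius r = 9.1 cm, Angle = 270 degrees
Formula: A = (angle/360) * pi * r^2
r^2 = 82.81
Fraction of circle = 270/360
A = (270/360) * pi * 82.81
A = 62.1075 * pi
A = 195.12
195.12 cm^2


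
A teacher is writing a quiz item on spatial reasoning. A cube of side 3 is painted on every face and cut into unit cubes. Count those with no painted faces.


Large cube: 3 x 3 x 3, cut into unit cubes.
n = 3, so n - 2 = 1
Unpainted cubes form the interior (n - 2)^3 block.
(n - 2)^3 = 1^3 = 1
1 unit cubes


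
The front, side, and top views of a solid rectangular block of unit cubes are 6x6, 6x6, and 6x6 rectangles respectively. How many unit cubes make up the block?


Orthographic views of a solid rectangular block:
Front view 6 x 6 -> length = 6, height = 6
Side view 6 x 6 -> width = 6, height = 6 (consistent)
Top view 6 x 6 -> confirms length = 6, width = 6
The block is 6 x 6 x 6.
Total unit cubes = 6 * 6 * 6 = 216
216 unit cubes


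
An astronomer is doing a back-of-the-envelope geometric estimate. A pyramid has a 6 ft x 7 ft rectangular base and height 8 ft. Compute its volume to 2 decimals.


Shape: rectangular pyramid
Base: 6 ft x 7 ft, Height h = 8 ft
Formula: V = (1/3) * base_area * h
base_area = 6 * 7 = 42
base_area * h = 42 * 8 = 336
V = 336 / 3
V = 112
112 ft^3


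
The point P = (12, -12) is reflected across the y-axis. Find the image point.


Transformation: reflection
Original point: (12, -12)
Rule for reflection over the y-axis: (x, y) -> (-x, y)
Apply: (12, -12) -> (-12, -12)
(-12, -12)


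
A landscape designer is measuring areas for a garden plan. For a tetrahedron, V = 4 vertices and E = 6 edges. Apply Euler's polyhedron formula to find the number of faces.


Polyhedron: tetrahedron
Euler's formula for convex polyhedra: V - E + F = 2
Given: V = 4 vertices and E = 6 edges
Solve for F:
F = 2 + E - V = 2 + 6 - 4 = 4
4 faces


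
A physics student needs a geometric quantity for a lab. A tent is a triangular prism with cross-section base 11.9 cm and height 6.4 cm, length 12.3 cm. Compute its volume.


Shape: triangular prism
Triangle base = 11.9 cm, triangle height = 6.4 cm, prism length L = 12.3 cm
Formula: V = (1/2 * b * h_tri) * L
Cross-section area = 0.5 * 11.9 * 6.4 = 38.08
V = 38.08 * 12.3
V = 468.384
468.384 cm^3


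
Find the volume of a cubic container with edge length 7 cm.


Shape: cube
Side s = 7 cm
Formula: V = s^3
V = 7 * 7 * 7
V = 49 * 7
V = 343
343 cm^3


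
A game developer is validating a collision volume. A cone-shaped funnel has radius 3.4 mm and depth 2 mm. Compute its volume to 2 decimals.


Shape: cone
Radius r = 3.4 mm, Height h = 2 mm
Formula: V = (1/3) * pi * r^2 * h
r^2 = 11.56
pi * r^2 * h = pi * 11.56 * 2 = 23.12 * pi
V = 23.12 * pi / 3
V = 24.21
24.21 mm^3


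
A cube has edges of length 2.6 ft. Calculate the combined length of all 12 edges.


Shape: cube
Side s = 2.6 ft
A cube has 12 edges, all equal.
Formula: total edge length = 12 * s
Total = 12 * 2.6
Total = 31.2
31.2 ft


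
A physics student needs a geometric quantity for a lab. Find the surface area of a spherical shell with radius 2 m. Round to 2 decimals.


Shape: sphere
Radius r = 2 m
Formula: SA = 4 * pi * r^2
r^2 = 4
SA = 4 * pi * 4
SA = 16 * pi
SA = 50.27
50.27 m^2


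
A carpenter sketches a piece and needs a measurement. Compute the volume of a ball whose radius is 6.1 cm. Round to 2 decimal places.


Shape: sphere
Radius r = 6.1 cm
Formula: V = (4/3) * pi * r^3
r^3 = 226.981
(4/3) * 226.981 = 302.641333
V = 302.641333 * pi
V = 950.78
950.78 cm^3


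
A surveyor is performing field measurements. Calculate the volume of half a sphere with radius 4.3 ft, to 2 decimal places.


Shape: hemisphere (half of a sphere)
Radius r = 4.3 ft
Formula: V = (1/2) * (4/3) * pi * r^3 = (2/3) * pi * r^3
r^3 = 79.507
(2/3) * 79.507 = 53.004667
V = 53.004667 * pi
V = 166.52
166.52 ft^3


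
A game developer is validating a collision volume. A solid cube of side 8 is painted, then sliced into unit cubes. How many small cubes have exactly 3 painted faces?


Large cube: 8 x 8 x 8, cut into unit cubes.
Cubes with 3 painted faces are at the corners. A cube always has 8 corners.
Count = 8
8 unit cubes


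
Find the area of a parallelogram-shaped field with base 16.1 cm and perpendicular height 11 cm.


Shape: parallelogram
Base b = 16.1 cm, Height h = 11 cm
Formula: A = b * h
A = 16.1 * 11
A = 177.1
177.1 cm^2


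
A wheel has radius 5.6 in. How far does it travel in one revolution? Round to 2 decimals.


Shape: circle
Radius r = 5.6 in
Formula: C = 2 * pi * r
C = 2 * pi * 5.6
C = 11.2 * pi
C = 35.19
35.19 in


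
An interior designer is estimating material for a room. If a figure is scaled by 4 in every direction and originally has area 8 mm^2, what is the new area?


Linear scale factor k = 4
Original area = 8 mm^2
Rule: under a linear scaling by k, areas scale by k^2.
k^2 = 4^2 = 16
New area = 8 * 16
New area = 128
128 mm^2


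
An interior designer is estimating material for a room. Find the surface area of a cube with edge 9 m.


Shape: cube
Side s = 9 m
A cube has 6 square faces.
Formula: SA = 6 * s^2
s^2 = 81
SA = 6 * 81
SA = 486
486 m^2


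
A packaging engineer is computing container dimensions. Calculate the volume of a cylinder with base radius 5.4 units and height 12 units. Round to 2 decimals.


Shape: cylinder
Radius r = 5.4 units, Height h = 12 units
Formula: V = pi * r^2 * h
r^2 = 29.16
V = pi * 29.16 * 12
V = 349.92 * pi
V = 1099.31
1099.31 units^3


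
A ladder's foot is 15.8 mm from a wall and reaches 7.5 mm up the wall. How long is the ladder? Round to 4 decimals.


Shape: right triangle
Legs a = 15.8 mm, b = 7.5 mm
Formula: c = sqrt(a^2 + b^2)
a^2 = 249.64, b^2 = 56.25
a^2 + b^2 = 305.89
c = sqrt(305.89)
c = 17.4897
17.4897 mm


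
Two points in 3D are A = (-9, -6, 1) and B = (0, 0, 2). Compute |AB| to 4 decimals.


3D distance between two points
P1 = (-9, -6, 1), P2 = (0, 0, 2)
Formula: d = sqrt((x2-x1)^2 + (y2-y1)^2 + (z2-z1)^2)
dx = 0 - -9 = 9
dy = 0 - -6 = 6
dz = 2 - 1 = 1
dx^2 + dy^2 + dz^2 = 81 + 36 + 1 = 118
d = sqrt(118)
d = 10.8628
10.8628 units


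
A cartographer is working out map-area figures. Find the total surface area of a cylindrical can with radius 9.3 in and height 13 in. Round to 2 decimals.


Shape: closed cylinder
Radius r = 9.3 in, Height h = 13 in
Formula: SA = 2*pi*r^2 + 2*pi*r*h = 2*pi*r*(r + h)
r + h = 22.3
2 * r * (r + h) = 2 * 9.3 * 22.3 = 414.78
SA = 414.78 * pi
SA = 1303.07
1303.07 in^2


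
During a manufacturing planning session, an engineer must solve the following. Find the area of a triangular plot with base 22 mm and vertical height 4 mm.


Shape: triangle
Base b = 22 mm, Height h = 4 mm
Formula: A = (1/2) * b * h
A = 0.5 * 22 * 4
A = 0.5 * 88
A = 44
44 mm^2


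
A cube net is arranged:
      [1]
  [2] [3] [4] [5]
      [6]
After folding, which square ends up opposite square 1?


Net: cross layout. Take square 3 as the base (bottom).
Fold the four squares in the horizontal row up around 3: 2 -> left, 4 -> right, 5 wraps to the top.
Fold 1 and 6 up from 3: 1 -> back, 6 -> front.
Opposite pairs are therefore: (1, 6), (2, 4), (3, 5).
Face 1 is opposite face 6.
face 6


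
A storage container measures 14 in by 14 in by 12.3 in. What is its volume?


Shape: rectangular prism
l = 14 in, w = 14 in, h = 12.3 in
Formula: V = l * w * h
V = 14 * 14 * 12.3
V = 196 * 12.3
V = 2410.8
2410.8 in^3


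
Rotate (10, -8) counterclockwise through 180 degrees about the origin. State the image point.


Transformation: rotation about the origin
Original point: (10, -8)
Rule for 180 deg: (x, y) -> (-x, -y)
Apply: (10, -8) -> (-10, 8)
(-10, 8)


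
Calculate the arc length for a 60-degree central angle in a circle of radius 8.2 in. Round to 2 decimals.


Shape: circular arc
Radius r = 8.2 in, Angle = 60 degrees
Formula: L = (angle/360) * 2 * pi * r
2 * pi * r = 16.4 * pi
L = (60/360) * 16.4 * pi
L = 2.733333 * pi
L = 8.59
8.59 in


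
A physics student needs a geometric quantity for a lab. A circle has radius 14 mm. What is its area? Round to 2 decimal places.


Shape: circle
Radius r = 14 mm
Formula: A = pi * r^2
r^2 = 14^2 = 196
A = pi * 196
A = 615.75
615.75 mm^2


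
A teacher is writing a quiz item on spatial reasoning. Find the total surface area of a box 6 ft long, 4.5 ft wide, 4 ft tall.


Shape: rectangular prism
l = 6 ft, w = 4.5 ft, h = 4 ft
Formula: SA = 2(lw + lh + wh)
lw = 27, lh = 24, wh = 18
lw + lh + wh = 69
SA = 2 * 69
SA = 138
138 ft^2


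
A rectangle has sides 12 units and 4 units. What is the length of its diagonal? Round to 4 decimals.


Shape: rectangle (diagonal via Pythagoras)
Sides: 12 units and 4 units
Formula: d = sqrt(l^2 + w^2)
l^2 = 144, w^2 = 16
l^2 + w^2 = 160
d = sqrt(160)
d = 12.6491
12.6491 units


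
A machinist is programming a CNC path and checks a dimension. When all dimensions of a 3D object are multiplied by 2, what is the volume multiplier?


Linear scale factor k = 2
Rule: under a linear scaling by k, volumes scale by k^3.
k^3 = 2 * 2 * 2
k^3 = 4 * 2
k^3 = 8
Volume scales by a factor of 8.
8 (dimensionless)


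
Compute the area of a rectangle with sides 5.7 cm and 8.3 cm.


Shape: rectangle
Length l = 5.7 cm, Width w = 8.3 cm
Formula: A = l * w
A = 5.7 * 8.3
A = 47.31
47.31 cm^2


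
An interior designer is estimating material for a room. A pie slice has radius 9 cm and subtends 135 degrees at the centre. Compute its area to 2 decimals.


Shape: circular sector
Radius r = 9 cm, Angle = 135 degrees
Formula: A = (angle/360) * pi * r^2
r^2 = 81
Fraction of circle = 135/360
A = (135/360) * pi * 81
A = 30.375 * pi
A = 95.43
95.43 cm^2


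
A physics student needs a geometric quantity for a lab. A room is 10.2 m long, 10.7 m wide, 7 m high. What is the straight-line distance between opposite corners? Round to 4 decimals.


Shape: rectangular box (space diagonal)
l = 10.2 m, w = 10.7 m, h = 7 m
Visualize: the diagonal of the base, then a right triangle with that diagonal and the height.
Formula: d = sqrt(l^2 + w^2 + h^2)
l^2 + w^2 + h^2 = 104.04 + 114.49 + 49 = 267.53
d = sqrt(267.53)
d = 16.3563
16.3563 m


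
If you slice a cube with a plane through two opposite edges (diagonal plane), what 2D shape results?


Solid: cube
Cutting plane: through two opposite edges (diagonal plane)
Visualize the intersection of the plane with the solid's surface.
The boundary of the cut region is a rectangle.
rectangle


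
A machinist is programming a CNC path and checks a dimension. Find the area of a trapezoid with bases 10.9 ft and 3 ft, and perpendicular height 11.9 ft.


Shape: trapezoid
Parallel sides a = 10.9 ft, b = 3 ft; Height h = 11.9 ft
Formula: A = (a + b) * h / 2
a + b = 10.9 + 3 = 13.9
A = 13.9 * 11.9 / 2
A = 165.41 / 2
A = 82.705
82.705 ft^2


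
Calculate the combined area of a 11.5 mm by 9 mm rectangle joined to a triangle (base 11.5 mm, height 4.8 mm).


Composite shape: rectangle + triangle
Rectangle area = 11.5 * 9 = 103.5
Triangle area = 0.5 * 11.5 * 4.8 = 27.6
Total = 103.5 + 27.6
Total = 131.1
131.1 mm^2


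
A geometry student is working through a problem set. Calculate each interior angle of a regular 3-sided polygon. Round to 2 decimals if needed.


Shape: regular triangle (3 sides)
Formula: interior angle = (n - 2) * 180 / n
(n - 2) = 1
(n - 2) * 180 = 180
angle = 180 / 3
angle = 60
60 degrees


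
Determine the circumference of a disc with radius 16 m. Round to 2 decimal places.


Shape: circle
Radius r = 16 m
Formula: C = 2 * pi * r
C = 2 * pi * 16
C = 32 * pi
C = 100.53
100.53 m


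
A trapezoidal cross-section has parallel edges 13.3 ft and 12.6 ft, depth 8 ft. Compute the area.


Shape: trapezoid
Parallel sides a = 13.3 ft, b = 12.6 ft; Height h = 8 ft
Formula: A = (a + b) * h / 2
a + b = 13.3 + 12.6 = 25.9
A = 25.9 * 8 / 2
A = 207.2 / 2
A = 103.6
103.6 ft^2


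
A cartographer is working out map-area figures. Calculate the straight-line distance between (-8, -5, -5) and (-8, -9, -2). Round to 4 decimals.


3D distance between two points
P1 = (-8, -5, -5), P2 = (-8, -9, -2)
Formula: d = sqrt((x2-x1)^2 + (y2-y1)^2 + (z2-z1)^2)
dx = -8 - -8 = 0
dy = -9 - -5 = -4
dz = -2 - -5 = 3
dx^2 + dy^2 + dz^2 = 0 + 16 + 9 = 25
d = sqrt(25)
d = 5.0
5 units


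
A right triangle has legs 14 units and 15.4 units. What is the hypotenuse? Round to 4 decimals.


Shape: right triangle
Legs a = 14 units, b = 15.4 units
Formula: c = sqrt(a^2 + b^2)
a^2 = 196, b^2 = 237.16
a^2 + b^2 = 433.16
c = sqrt(433.16)
c = 20.8125
20.8125 units


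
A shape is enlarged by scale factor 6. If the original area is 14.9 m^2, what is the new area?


Linear scale factor k = 6
Original area = 14.9 m^2
Rule: under a linear scaling by k, areas scale by k^2.
k^2 = 6^2 = 36
New area = 14.9 * 36
New area = 536.4
536.4 m^2


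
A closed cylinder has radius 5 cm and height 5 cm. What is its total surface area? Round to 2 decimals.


Shape: closed cylinder
Radius r = 5 cm, Height h = 5 cm
Formula: SA = 2*pi*r^2 + 2*pi*r*h = 2*pi*r*(r + h)
r + h = 10
2 * r * (r + h) = 2 * 5 * 10 = 100
SA = 100 * pi
SA = 314.16
314.16 cm^2


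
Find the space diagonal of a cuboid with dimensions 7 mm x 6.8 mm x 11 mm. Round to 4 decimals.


Shape: rectangular box (space diagonal)
l = 7 mm, w = 6.8 mm, h = 11 mm
Visualize: the diagonal of the base, then a right triangle with that diagonal and the height.
Formula: d = sqrt(l^2 + w^2 + h^2)
l^2 + w^2 + h^2 = 49 + 46.24 + 121 = 216.24
d = sqrt(216.24)
d = 14.7051
14.7051 mm


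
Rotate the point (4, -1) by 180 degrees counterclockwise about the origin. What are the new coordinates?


Transformation: rotation about the origin
Original point: (4, -1)
Rule for 180 deg: (x, y) -> (-x, -y)
Apply: (4, -1) -> (-4, 1)
(-4, 1)


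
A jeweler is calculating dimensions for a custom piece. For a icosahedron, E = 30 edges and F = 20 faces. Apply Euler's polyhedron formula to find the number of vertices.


Polyhedron: icosahedron
Euler's formula for convex polyhedra: V - E + F = 2
Given: E = 30 edges and F = 20 faces
Solve for V:
V = 2 + E - F = 2 + 30 - 20 = 12
12 vertices


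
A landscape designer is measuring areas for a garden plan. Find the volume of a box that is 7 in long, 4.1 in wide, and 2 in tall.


Shape: rectangular prism
l = 7 in, w = 4.1 in, h = 2 in
Formula: V = l * w * h
V = 7 * 4.1 * 2
V = 28.7 * 2
V = 57.4
57.4 in^3


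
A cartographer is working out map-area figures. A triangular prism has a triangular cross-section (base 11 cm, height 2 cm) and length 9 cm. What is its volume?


Shape: triangular prism
Triangle base = 11 cm, triangle height = 2 cm, prism length L = 9 cm
Formula: V = (1/2 * b * h_tri) * L
Cross-section area = 0.5 * 11 * 2 = 11
V = 11 * 9
V = 99
99 cm^3


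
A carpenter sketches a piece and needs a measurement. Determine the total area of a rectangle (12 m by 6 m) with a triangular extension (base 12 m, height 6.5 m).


Composite shape: rectangle + triangle
Rectangle area = 12 * 6 = 72
Triangle area = 0.5 * 12 * 6.5 = 39
Total = 72 + 39
Total = 111
111 m^2


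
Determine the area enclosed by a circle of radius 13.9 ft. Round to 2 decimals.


Shape: circle
Radius r = 13.9 ft
Formula: A = pi * r^2
r^2 = 13.9^2 = 193.21
A = pi * 193.21
A = 606.99
606.99 ft^2


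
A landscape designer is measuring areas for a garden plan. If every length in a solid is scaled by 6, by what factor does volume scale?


Linear scale factor k = 6
Rule: under a linear scaling by k, volumes scale by k^3.
k^3 = 6 * 6 * 6
k^3 = 36 * 6
k^3 = 216
Volume scales by a factor of 216.
216 (dimensionless)


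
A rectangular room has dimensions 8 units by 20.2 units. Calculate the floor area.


Shape: rectangle
Length l = 8 units, Width w = 20.2 units
Formula: A = l * w
A = 8 * 20.2
A = 161.6
161.6 units^2


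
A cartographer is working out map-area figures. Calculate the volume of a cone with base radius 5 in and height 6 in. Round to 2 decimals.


Shape: cone
Radius r = 5 in, Height h = 6 in
Formula: V = (1/3) * pi * r^2 * h
r^2 = 25
pi * r^2 * h = pi * 25 * 6 = 150 * pi
V = 150 * pi / 3
V = 157.08
157.08 in^3


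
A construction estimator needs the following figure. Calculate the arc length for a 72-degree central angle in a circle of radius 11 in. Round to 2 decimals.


Shape: circular arc
Radius r = 11 in, Angle = 72 degrees
Formula: L = (angle/360) * 2 * pi * r
2 * pi * r = 22 * pi
L = (72/360) * 22 * pi
L = 4.4 * pi
L = 13.82
13.82 in


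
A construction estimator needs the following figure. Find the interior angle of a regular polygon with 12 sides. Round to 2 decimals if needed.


Shape: regular dodecagon (12 sides)
Formula: interior angle = (n - 2) * 180 / n
(n - 2) = 10
(n - 2) * 180 = 1800
angle = 1800 / 12
angle = 150
150 degrees


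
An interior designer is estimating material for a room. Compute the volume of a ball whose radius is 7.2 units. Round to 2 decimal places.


Shape: sphere
Radius r = 7.2 units
Formula: V = (4/3) * pi * r^3
r^3 = 373.248
(4/3) * 373.248 = 497.664
V = 497.664 * pi
V = 1563.46
1563.46 units^3


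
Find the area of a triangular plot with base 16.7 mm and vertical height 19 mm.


Shape: triangle
Base b = 16.7 mm, Height h = 19 mm
Formula: A = (1/2) * b * h
A = 0.5 * 16.7 * 19
A = 0.5 * 317.3
A = 158.65
158.65 mm^2


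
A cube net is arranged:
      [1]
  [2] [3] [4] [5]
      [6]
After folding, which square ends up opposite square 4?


Net: cross layout. Take square 3 as the base (bottom).
Fold the four squares in the horizontal row up around 3: 2 -> left, 4 -> right, 5 wraps to the top.
Fold 1 and 6 up from 3: 1 -> back, 6 -> front.
Opposite pairs are therefore: (1, 6), (2, 4), (3, 5).
Face 4 is opposite face 2.
face 2


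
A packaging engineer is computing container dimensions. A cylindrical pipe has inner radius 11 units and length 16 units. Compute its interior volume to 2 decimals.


Shape: cylinder
Radius r = 11 units, Height h = 16 units
Formula: V = pi * r^2 * h
r^2 = 121
V = pi * 121 * 16
V = 1936 * pi
V = 6082.12
6082.12 units^3


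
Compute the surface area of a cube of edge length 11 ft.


Shape: cube
Side s = 11 ft
A cube has 6 square faces.
Formula: SA = 6 * s^2
s^2 = 121
SA = 6 * 121
SA = 726
726 ft^2


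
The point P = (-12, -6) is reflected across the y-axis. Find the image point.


Transformation: reflection
Original point: (-12, -6)
Rule for reflection over the y-axis: (x, y) -> (-x, y)
Apply: (-12, -6) -> (12, -6)
(12, -6)


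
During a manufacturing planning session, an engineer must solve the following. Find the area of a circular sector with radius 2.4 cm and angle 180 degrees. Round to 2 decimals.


Shape: circular sector
Radius r = 2.4 cm, Angle = 180 degrees
Formula: A = (angle/360) * pi * r^2
r^2 = 5.76
Fraction of circle = 180/360
A = (180/360) * pi * 5.76
A = 2.88 * pi
A = 9.05
9.05 cm^2


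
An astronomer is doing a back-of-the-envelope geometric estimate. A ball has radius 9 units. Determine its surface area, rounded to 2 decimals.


Shape: sphere
Radius r = 9 units
Formula: SA = 4 * pi * r^2
r^2 = 81
SA = 4 * pi * 81
SA = 324 * pi
SA = 1017.88
1017.88 units^2


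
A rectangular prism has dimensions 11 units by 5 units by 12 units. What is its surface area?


Shape: rectangular prism
l = 11 units, w = 5 units, h = 12 units
Formula: SA = 2(lw + lh + wh)
lw = 55, lh = 132, wh = 60
lw + lh + wh = 247
SA = 2 * 247
SA = 494
494 units^2


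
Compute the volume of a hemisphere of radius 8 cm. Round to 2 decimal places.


Shape: hemisphere (half of a sphere)
Radius r = 8 cm
Formula: V = (1/2) * (4/3) * pi * r^3 = (2/3) * pi * r^3
r^3 = 512
(2/3) * 512 = 341.333333
V = 341.333333 * pi
V = 1072.33
1072.33 cm^3


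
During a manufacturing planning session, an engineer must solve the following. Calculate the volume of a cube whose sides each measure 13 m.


Shape: cube
Side s = 13 m
Formula: V = s^3
V = 13 * 13 * 13
V = 169 * 13
V = 2197
2197 m^3


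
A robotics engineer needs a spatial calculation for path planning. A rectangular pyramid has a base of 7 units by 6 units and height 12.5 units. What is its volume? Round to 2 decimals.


Shape: rectangular pyramid
Base: 7 units x 6 units, Height h = 12.5 units
Formula: V = (1/3) * base_area * h
base_area = 7 * 6 = 42
base_area * h = 42 * 12.5 = 525
V = 525 / 3
V = 175
175 units^3


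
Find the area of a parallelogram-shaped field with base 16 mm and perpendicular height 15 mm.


Shape: parallelogram
Base b = 16 mm, Height h = 15 mm
Formula: A = b * h
A = 16 * 15
A = 240
240 mm^2


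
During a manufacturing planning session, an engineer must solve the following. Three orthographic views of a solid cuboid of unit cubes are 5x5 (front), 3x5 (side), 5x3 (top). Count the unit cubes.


Orthographic views of a solid rectangular block:
Front view 5 x 5 -> length = 5, height = 5
Side view 3 x 5 -> width = 3, height = 5 (consistent)
Top view 5 x 3 -> confirms length = 5, width = 3
The block is 5 x 3 x 5.
Total unit cubes = 5 * 3 * 5 = 75
75 unit cubes
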